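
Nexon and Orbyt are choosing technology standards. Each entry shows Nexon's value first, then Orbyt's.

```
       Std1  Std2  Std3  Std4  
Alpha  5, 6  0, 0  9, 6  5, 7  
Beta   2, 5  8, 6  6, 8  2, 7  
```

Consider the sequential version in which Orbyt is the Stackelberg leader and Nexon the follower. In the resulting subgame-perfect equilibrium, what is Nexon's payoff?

5

Work backward from Nexon's decision.
- Std1: Nexon compares 5, 2 and picks Alpha; Orbyt would get 6.
- Std2: Nexon compares 0, 8 and picks Beta; Orbyt would get 6.
- Std3: Nexon compares 9, 6 and picks Alpha; Orbyt would get 6.
- Std4: Nexon compares 5, 2 and picks Alpha; Orbyt would get 7.
Orbyt's induced payoffs are 6, 6, 6, 7, so Orbyt commits to Std4. Subgame-perfect outcome: (Alpha, Std4) with payoffs (5, 7).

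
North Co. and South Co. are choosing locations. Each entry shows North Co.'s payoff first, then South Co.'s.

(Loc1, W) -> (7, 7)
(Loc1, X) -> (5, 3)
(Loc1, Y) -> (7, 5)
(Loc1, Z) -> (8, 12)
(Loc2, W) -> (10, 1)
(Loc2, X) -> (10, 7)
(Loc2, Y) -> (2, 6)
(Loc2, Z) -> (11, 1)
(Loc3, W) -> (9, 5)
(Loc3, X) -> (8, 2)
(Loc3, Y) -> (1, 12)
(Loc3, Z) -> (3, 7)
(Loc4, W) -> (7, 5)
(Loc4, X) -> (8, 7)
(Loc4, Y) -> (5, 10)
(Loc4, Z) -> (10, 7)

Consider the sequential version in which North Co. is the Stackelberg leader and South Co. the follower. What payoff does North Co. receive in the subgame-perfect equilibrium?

10

Work backward from South Co.'s decision.
- Loc1 → South Co. plays Z (best of 7, 3, 5, 12); North Co. gets 8.
- Loc2 → South Co. plays X (best of 1, 7, 6, 1); North Co. gets 10.
- Loc3 → South Co. plays Y (best of 5, 2, 12, 7); North Co. gets 1.
- Loc4 → South Co. plays Y (best of 5, 7, 10, 7); North Co. gets 5.
Maximizing over 8, 10, 1, 5, North Co. chooses Loc2. Subgame-perfect outcome: (Loc2, X) with payoffs (10, 7).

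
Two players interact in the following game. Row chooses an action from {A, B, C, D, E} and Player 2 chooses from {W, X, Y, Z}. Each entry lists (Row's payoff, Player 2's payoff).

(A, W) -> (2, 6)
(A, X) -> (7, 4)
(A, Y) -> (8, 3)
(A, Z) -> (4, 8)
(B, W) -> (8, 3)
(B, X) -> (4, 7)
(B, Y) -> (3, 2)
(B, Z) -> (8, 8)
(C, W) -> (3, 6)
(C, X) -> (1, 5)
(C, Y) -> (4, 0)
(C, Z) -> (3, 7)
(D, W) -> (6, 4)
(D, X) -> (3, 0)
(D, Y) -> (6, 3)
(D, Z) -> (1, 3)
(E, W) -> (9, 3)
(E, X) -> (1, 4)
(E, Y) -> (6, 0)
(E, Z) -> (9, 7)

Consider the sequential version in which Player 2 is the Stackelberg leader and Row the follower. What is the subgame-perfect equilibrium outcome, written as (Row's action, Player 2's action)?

(E, Z)

Row best-responds to each possible Player 2 move:
- W → Row plays E (best of 2, 8, 3, 6, 9); Player 2 gets 3.
- X → Row plays A (best of 7, 4, 1, 3, 1); Player 2 gets 4.
- Y → Row plays A (best of 8, 3, 4, 6, 6); Player 2 gets 3.
- Z → Row plays E (best of 4, 8, 3, 1, 9); Player 2 gets 7.
Maximizing over 3, 4, 3, 7, Player 2 chooses Z. Subgame-perfect outcome: (E, Z) with payoffs (9, 7).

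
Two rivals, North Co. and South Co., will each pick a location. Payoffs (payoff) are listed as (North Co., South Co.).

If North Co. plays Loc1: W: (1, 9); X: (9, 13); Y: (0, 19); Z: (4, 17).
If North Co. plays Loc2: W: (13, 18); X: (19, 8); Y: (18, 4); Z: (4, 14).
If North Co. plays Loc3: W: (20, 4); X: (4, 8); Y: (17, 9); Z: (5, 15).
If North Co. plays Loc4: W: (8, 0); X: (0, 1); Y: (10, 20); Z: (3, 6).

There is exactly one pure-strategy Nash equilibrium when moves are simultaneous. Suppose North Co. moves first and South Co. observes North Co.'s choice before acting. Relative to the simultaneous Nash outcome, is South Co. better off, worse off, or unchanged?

Backward induction with North Co. moving first.
- Loc1 → South Co. plays Y (best of 9, 13, 19, 17); North Co. gets 0.
- Loc2 → South Co. plays W (best of 18, 8, 4, 14); North Co. gets 13.
- Loc3 → South Co. plays Z (best of 4, 8, 9, 15); North Co. gets 5.
- Loc4 → South Co. plays Y (best of 0, 1, 20, 6); North Co. gets 10.
North Co.'s induced payoffs are 0, 13, 5, 10, so North Co. commits to Loc2. Subgame-perfect outcome: (Loc2, W) with payoffs (13, 18).
For the simultaneous game, intersect best replies.
North Co.'s best replies: W→Loc3; X→Loc2; Y→Loc2; Z→Loc3.
South Co.'s best replies: Loc1→Y; Loc2→W; Loc3→Z; Loc4→Y.
The unique mutual best reply is (Loc3, Z), giving (5, 15).
South Co. earns 18 sequentially versus 15 at the Nash outcome: better off.

better off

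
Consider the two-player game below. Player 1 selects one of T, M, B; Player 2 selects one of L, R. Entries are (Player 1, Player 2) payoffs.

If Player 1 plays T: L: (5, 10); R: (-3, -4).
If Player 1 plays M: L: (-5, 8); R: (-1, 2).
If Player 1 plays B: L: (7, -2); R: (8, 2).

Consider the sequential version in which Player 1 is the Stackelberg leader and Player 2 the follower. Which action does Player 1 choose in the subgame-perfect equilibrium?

Work backward from Player 2's decision.
- T → Player 2 plays L (best of 10, -4); Player 1 gets 5.
- M → Player 2 plays L (best of 8, 2); Player 1 gets -5.
- B → Player 2 plays R (best of -2, 2); Player 1 gets 8.
Player 1's induced payoffs are 5, -5, 8, so Player 1 commits to B. Subgame-perfect outcome: (B, R) with payoffs (8, 2).

B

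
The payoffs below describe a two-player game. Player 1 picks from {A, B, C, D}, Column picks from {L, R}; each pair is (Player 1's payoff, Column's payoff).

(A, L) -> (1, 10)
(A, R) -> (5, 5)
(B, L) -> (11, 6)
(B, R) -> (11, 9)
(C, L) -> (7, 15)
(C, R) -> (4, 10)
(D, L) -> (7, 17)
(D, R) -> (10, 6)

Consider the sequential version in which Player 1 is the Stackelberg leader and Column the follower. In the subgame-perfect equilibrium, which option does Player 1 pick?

Column best-responds to each possible Player 1 move:
- A: BR = L, leader payoff 1.
- B: BR = R, leader payoff 11.
- C: BR = L, leader payoff 7.
- D: BR = L, leader payoff 7.
Maximizing over 1, 11, 7, 7, Player 1 chooses B. Subgame-perfect outcome: (B, R) with payoffs (11, 9).

B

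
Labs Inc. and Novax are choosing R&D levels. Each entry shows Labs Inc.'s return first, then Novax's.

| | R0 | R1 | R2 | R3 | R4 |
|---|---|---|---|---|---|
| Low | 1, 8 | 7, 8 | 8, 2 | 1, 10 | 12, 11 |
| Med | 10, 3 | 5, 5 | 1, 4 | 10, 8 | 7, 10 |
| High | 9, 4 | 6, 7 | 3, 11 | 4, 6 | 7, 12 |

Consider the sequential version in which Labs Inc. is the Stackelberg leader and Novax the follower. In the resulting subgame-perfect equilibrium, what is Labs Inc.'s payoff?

Work backward from Novax's decision.
- Low: Novax compares 8, 8, 2, 10, 11 and picks R4; Labs Inc. would get 12.
- Med: Novax compares 3, 5, 4, 8, 10 and picks R4; Labs Inc. would get 7.
- High: Novax compares 4, 7, 11, 6, 12 and picks R4; Labs Inc. would get 7.
Labs Inc.'s induced payoffs are 12, 7, 7, so Labs Inc. commits to Low. Subgame-perfect outcome: (Low, R4) with payoffs (12, 11).

12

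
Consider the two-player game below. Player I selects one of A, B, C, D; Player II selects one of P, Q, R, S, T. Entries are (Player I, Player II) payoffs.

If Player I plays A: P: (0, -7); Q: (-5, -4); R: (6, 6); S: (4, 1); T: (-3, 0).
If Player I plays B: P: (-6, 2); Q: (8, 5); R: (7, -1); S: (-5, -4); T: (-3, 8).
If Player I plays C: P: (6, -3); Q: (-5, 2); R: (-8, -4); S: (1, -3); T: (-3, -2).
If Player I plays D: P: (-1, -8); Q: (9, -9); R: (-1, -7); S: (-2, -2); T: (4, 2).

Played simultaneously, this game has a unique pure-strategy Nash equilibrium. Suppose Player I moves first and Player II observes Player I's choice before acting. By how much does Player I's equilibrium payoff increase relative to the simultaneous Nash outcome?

Work backward from Player II's decision.
- A: BR = R, leader payoff 6.
- B: BR = T, leader payoff -3.
- C: BR = Q, leader payoff -5.
- D: BR = T, leader payoff 4.
Player I's induced payoffs are 6, -3, -5, 4, so Player I commits to A. Subgame-perfect outcome: (A, R) with payoffs (6, 6).
For the simultaneous game, intersect best replies.
Player I's best replies: P→C; Q→D; R→B; S→A; T→D.
Player II's best replies: A→R; B→T; C→Q; D→T.
The unique mutual best reply is (D, T), giving (4, 2).
Player I's commitment gain: 6 − 4 = 2.

2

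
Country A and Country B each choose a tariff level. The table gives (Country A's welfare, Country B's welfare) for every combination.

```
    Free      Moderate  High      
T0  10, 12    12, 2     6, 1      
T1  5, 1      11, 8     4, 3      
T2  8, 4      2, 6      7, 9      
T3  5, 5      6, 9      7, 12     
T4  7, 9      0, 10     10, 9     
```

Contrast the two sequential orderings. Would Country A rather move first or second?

If Country A leads: Country B's best replies are T0→Free, T1→Moderate, T2→High, T3→High, T4→Moderate; Country A's induced payoffs 10, 11, 7, 7, 0; outcome (T1, Moderate), payoffs (11, 8).
If Country B leads: Country A's best replies are Free→T0, Moderate→T0, High→T4; Country B's induced payoffs 12, 2, 9; outcome (T0, Free), payoffs (10, 12).
Country A gets 11 moving first and 10 moving second, so Country A prefers to move first.

first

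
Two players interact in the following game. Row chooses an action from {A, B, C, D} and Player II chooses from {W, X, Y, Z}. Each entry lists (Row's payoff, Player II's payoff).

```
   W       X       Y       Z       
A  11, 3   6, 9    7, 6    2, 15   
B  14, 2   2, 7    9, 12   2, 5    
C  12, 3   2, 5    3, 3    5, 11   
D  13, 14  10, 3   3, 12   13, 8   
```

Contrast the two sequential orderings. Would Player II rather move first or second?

second

If Row leads: Player II's best replies are A→Z, B→Y, C→Z, D→W; Row's induced payoffs 2, 9, 5, 13; outcome (D, W), payoffs (13, 14).
If Player II leads: Row's best replies are W→B, X→D, Y→B, Z→D; Player II's induced payoffs 2, 3, 12, 8; outcome (B, Y), payoffs (9, 12).
Player II gets 12 moving first and 14 moving second, so Player II prefers to move second.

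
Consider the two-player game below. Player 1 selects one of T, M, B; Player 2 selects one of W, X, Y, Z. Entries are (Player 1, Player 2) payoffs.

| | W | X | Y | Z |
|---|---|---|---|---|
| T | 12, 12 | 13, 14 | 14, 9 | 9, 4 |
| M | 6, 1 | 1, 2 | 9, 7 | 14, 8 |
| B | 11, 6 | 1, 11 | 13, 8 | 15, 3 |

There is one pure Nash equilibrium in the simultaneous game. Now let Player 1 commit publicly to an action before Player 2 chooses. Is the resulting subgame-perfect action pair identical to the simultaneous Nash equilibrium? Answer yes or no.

no

Backward induction with Player 1 moving first.
- T → Player 2 plays X (best of 12, 14, 9, 4); Player 1 gets 13.
- M → Player 2 plays Z (best of 1, 2, 7, 8); Player 1 gets 14.
- B → Player 2 plays X (best of 6, 11, 8, 3); Player 1 gets 1.
Player 1's induced payoffs are 13, 14, 1, so Player 1 commits to M. Subgame-perfect outcome: (M, Z) with payoffs (14, 8).
Now find the simultaneous Nash equilibrium.
Player 1's best replies: W→T; X→T; Y→T; Z→B.
Player 2's best replies: T→X; M→Z; B→X.
Only (T, X) has each player best-responding; Nash payoffs (13, 14).
Sequential outcome (M, Z) differs from the Nash profile (T, X).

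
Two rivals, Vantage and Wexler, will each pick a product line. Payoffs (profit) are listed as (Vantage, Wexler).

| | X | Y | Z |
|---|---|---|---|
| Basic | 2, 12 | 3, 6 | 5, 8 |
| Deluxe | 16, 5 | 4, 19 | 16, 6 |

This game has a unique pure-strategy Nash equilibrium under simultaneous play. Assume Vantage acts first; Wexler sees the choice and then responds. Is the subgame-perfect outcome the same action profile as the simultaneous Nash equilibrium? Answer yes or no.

Backward induction with Vantage moving first.
- Basic: BR = X, leader payoff 2.
- Deluxe: BR = Y, leader payoff 4.
Maximizing over 2, 4, Vantage chooses Deluxe. Subgame-perfect outcome: (Deluxe, Y) with payoffs (4, 19).
For the simultaneous game, intersect best replies.
Vantage's best replies: X→Deluxe; Y→Deluxe; Z→Deluxe.
Wexler's best replies: Basic→X; Deluxe→Y.
Only (Deluxe, Y) has each player best-responding; Nash payoffs (4, 19).
Sequential outcome (Deluxe, Y) coincides with the Nash profile (Deluxe, Y).

yes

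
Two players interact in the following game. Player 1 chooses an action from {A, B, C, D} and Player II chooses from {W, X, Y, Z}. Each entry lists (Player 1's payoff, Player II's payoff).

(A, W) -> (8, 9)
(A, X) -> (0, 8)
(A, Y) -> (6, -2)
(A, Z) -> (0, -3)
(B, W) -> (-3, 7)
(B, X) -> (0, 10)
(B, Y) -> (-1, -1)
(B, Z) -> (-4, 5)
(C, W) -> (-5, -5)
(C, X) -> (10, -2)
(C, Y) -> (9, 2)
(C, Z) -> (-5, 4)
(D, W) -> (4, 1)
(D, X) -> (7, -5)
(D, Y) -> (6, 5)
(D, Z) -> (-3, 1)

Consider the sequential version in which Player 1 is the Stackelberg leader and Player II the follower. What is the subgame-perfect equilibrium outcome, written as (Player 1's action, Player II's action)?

(A, W)

Solve by backward induction (Player 1 leads).
- A: BR = W, leader payoff 8.
- B: BR = X, leader payoff 0.
- C: BR = Z, leader payoff -5.
- D: BR = Y, leader payoff 6.
Player 1's induced payoffs are 8, 0, -5, 6, so Player 1 commits to A. Subgame-perfect outcome: (A, W) with payoffs (8, 9).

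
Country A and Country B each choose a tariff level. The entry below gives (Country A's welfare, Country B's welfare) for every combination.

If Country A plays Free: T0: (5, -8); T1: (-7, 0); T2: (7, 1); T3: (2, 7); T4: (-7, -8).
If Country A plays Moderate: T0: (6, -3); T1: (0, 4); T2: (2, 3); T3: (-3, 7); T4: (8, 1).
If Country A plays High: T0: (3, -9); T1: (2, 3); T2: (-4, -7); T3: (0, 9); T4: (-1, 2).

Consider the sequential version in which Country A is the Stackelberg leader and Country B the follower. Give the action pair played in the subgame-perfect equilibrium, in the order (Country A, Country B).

Solve by backward induction (Country A leads).
- Free: BR = T3, leader payoff 2.
- Moderate: BR = T3, leader payoff -3.
- High: BR = T3, leader payoff 0.
Among 2, -3, 0, the best is 2 at Free. Subgame-perfect outcome: (Free, T3) with payoffs (2, 7).

(Free, T3)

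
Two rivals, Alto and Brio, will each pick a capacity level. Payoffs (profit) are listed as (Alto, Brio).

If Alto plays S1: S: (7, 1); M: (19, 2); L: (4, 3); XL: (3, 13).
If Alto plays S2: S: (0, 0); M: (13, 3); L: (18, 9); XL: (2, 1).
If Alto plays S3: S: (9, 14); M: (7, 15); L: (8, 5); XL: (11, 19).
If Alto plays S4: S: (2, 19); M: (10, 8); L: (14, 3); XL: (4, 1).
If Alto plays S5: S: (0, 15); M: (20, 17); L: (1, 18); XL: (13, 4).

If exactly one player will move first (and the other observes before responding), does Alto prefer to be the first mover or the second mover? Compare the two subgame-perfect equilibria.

If Alto leads: Brio's best replies are S1→XL, S2→L, S3→XL, S4→S, S5→L; Alto's induced payoffs 3, 18, 11, 2, 1; outcome (S2, L), payoffs (18, 9).
If Brio leads: Alto's best replies are S→S3, M→S5, L→S2, XL→S5; Brio's induced payoffs 14, 17, 9, 4; outcome (S5, M), payoffs (20, 17).
Alto gets 18 moving first and 20 moving second, so Alto prefers to move second.

second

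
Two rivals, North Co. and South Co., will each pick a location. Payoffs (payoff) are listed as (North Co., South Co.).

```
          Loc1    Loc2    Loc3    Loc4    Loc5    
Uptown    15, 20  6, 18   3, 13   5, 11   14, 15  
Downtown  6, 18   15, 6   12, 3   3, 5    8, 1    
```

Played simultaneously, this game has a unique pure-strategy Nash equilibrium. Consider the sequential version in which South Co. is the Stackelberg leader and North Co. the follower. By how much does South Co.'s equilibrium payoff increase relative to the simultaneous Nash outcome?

North Co. best-responds to each possible South Co. move:
- Loc1: North Co. compares 15, 6 and picks Uptown; South Co. would get 20.
- Loc2: North Co. compares 6, 15 and picks Downtown; South Co. would get 6.
- Loc3: North Co. compares 3, 12 and picks Downtown; South Co. would get 3.
- Loc4: North Co. compares 5, 3 and picks Uptown; South Co. would get 11.
- Loc5: North Co. compares 14, 8 and picks Uptown; South Co. would get 15.
South Co.'s induced payoffs are 20, 6, 3, 11, 15, so South Co. commits to Loc1. Subgame-perfect outcome: (Uptown, Loc1) with payoffs (15, 20).
Under simultaneous play:
North Co.'s best replies: Loc1→Uptown; Loc2→Downtown; Loc3→Downtown; Loc4→Uptown; Loc5→Uptown.
South Co.'s best replies: Uptown→Loc1; Downtown→Loc1.
Only (Uptown, Loc1) has each player best-responding; Nash payoffs (15, 20).
South Co.'s commitment gain: 20 − 20 = 0.

0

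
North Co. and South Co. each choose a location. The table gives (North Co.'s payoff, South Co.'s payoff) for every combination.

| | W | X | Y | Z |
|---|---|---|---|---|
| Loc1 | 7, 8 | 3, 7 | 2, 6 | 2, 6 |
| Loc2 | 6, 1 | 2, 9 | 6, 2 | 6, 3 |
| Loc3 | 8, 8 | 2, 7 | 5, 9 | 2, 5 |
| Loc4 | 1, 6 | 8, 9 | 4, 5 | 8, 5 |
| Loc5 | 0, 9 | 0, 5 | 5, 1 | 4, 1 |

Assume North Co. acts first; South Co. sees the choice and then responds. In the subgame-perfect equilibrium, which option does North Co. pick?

Loc4

South Co. best-responds to each possible North Co. move:
- Loc1: BR = W, leader payoff 7.
- Loc2: BR = X, leader payoff 2.
- Loc3: BR = Y, leader payoff 5.
- Loc4: BR = X, leader payoff 8.
- Loc5: BR = W, leader payoff 0.
North Co.'s induced payoffs are 7, 2, 5, 8, 0, so North Co. commits to Loc4. Subgame-perfect outcome: (Loc4, X) with payoffs (8, 9).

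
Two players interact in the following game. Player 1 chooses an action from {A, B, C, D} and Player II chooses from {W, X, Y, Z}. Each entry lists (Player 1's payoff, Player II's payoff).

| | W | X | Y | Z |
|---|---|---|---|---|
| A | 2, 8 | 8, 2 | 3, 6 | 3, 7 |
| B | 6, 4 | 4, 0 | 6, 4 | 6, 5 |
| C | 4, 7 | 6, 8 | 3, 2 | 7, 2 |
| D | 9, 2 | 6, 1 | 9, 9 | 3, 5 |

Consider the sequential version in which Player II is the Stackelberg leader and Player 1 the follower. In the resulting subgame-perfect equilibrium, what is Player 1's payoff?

9

Work backward from Player 1's decision.
- W: Player 1 compares 2, 6, 4, 9 and picks D; Player II would get 2.
- X: Player 1 compares 8, 4, 6, 6 and picks A; Player II would get 2.
- Y: Player 1 compares 3, 6, 3, 9 and picks D; Player II would get 9.
- Z: Player 1 compares 3, 6, 7, 3 and picks C; Player II would get 2.
Player II's induced payoffs are 2, 2, 9, 2, so Player II commits to Y. Subgame-perfect outcome: (D, Y) with payoffs (9, 9).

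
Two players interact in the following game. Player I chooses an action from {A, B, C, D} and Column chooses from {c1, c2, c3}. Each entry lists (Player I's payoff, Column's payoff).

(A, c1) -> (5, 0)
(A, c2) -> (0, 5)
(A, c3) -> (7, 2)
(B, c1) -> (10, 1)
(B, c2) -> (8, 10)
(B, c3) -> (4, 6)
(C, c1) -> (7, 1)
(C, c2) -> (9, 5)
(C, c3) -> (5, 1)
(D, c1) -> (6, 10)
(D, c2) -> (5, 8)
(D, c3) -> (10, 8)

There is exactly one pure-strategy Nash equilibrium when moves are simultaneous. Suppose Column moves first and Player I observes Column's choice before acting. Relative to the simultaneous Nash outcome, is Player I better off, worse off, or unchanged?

better off

Work backward from Player I's decision.
- c1: BR = B, leader payoff 1.
- c2: BR = C, leader payoff 5.
- c3: BR = D, leader payoff 8.
Maximizing over 1, 5, 8, Column chooses c3. Subgame-perfect outcome: (D, c3) with payoffs (10, 8).
For the simultaneous game, intersect best replies.
Player I's best replies: c1→B; c2→C; c3→D.
Column's best replies: A→c2; B→c2; C→c2; D→c1.
Only (C, c2) has each player best-responding; Nash payoffs (9, 5).
Player I earns 10 sequentially versus 9 at the Nash outcome: better off.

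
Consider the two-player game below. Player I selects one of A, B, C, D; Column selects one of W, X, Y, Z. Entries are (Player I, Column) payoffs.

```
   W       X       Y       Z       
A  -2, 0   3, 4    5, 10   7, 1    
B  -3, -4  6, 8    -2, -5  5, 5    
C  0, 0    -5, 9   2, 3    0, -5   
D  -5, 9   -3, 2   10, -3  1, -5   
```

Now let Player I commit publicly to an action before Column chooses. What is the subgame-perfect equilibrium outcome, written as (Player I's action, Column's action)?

(B, X)

Column best-responds to each possible Player I move:
- A: BR = Y, leader payoff 5.
- B: BR = X, leader payoff 6.
- C: BR = X, leader payoff -5.
- D: BR = W, leader payoff -5.
Among 5, 6, -5, -5, the best is 6 at B. Subgame-perfect outcome: (B, X) with payoffs (6, 8).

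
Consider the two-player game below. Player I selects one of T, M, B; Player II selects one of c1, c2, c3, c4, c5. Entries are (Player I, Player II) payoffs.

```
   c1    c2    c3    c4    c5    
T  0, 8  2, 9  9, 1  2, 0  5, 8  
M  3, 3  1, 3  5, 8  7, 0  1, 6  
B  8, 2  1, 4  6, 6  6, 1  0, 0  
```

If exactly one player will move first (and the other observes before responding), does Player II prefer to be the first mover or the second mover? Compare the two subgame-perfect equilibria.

If Player I leads: Player II's best replies are T→c2, M→c3, B→c3; Player I's induced payoffs 2, 5, 6; outcome (B, c3), payoffs (6, 6).
If Player II leads: Player I's best replies are c1→B, c2→T, c3→T, c4→M, c5→T; Player II's induced payoffs 2, 9, 1, 0, 8; outcome (T, c2), payoffs (2, 9).
Player II gets 9 moving first and 6 moving second, so Player II prefers to move first.

first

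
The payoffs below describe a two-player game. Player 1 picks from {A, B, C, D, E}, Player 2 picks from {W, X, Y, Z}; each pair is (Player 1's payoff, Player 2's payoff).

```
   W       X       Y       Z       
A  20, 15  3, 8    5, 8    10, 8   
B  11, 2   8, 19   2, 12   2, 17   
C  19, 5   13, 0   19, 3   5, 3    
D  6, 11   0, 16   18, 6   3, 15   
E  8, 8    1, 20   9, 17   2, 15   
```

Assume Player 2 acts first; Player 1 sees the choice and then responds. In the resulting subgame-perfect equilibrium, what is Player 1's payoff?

20

Backward induction with Player 2 moving first.
- W → Player 1 plays A (best of 20, 11, 19, 6, 8); Player 2 gets 15.
- X → Player 1 plays C (best of 3, 8, 13, 0, 1); Player 2 gets 0.
- Y → Player 1 plays C (best of 5, 2, 19, 18, 9); Player 2 gets 3.
- Z → Player 1 plays A (best of 10, 2, 5, 3, 2); Player 2 gets 8.
Player 2's induced payoffs are 15, 0, 3, 8, so Player 2 commits to W. Subgame-perfect outcome: (A, W) with payoffs (20, 15).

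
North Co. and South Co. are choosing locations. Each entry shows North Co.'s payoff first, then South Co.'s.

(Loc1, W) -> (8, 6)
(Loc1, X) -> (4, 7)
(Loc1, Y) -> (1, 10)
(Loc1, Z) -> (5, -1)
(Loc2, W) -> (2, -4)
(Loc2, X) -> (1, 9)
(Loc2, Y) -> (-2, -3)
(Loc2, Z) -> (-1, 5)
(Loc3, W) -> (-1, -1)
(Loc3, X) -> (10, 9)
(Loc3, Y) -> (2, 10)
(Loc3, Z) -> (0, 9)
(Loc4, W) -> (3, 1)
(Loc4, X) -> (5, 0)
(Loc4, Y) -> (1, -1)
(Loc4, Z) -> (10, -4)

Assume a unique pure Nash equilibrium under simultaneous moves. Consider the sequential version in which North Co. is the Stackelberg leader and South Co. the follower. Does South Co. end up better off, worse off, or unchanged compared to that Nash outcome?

worse off

Solve by backward induction (North Co. leads).
- Loc1: South Co. compares 6, 7, 10, -1 and picks Y; North Co. would get 1.
- Loc2: South Co. compares -4, 9, -3, 5 and picks X; North Co. would get 1.
- Loc3: South Co. compares -1, 9, 10, 9 and picks Y; North Co. would get 2.
- Loc4: South Co. compares 1, 0, -1, -4 and picks W; North Co. would get 3.
Maximizing over 1, 1, 2, 3, North Co. chooses Loc4. Subgame-perfect outcome: (Loc4, W) with payoffs (3, 1).
Under simultaneous play:
North Co.'s best replies: W→Loc1; X→Loc3; Y→Loc3; Z→Loc4.
South Co.'s best replies: Loc1→Y; Loc2→X; Loc3→Y; Loc4→W.
The unique mutual best reply is (Loc3, Y), giving (2, 10).
South Co. earns 1 sequentially versus 10 at the Nash outcome: worse off.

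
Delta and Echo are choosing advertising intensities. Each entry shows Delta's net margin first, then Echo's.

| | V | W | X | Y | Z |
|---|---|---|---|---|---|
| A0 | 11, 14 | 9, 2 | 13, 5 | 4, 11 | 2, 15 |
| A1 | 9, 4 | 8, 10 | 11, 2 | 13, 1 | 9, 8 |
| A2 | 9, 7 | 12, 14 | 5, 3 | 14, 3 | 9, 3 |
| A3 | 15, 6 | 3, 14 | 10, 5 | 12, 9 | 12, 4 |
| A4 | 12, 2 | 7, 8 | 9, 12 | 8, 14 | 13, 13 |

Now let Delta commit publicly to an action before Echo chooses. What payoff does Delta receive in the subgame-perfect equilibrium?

12

Echo best-responds to each possible Delta move:
- A0 → Echo plays Z (best of 14, 2, 5, 11, 15); Delta gets 2.
- A1 → Echo plays W (best of 4, 10, 2, 1, 8); Delta gets 8.
- A2 → Echo plays W (best of 7, 14, 3, 3, 3); Delta gets 12.
- A3 → Echo plays W (best of 6, 14, 5, 9, 4); Delta gets 3.
- A4 → Echo plays Y (best of 2, 8, 12, 14, 13); Delta gets 8.
Maximizing over 2, 8, 12, 3, 8, Delta chooses A2. Subgame-perfect outcome: (A2, W) with payoffs (12, 14).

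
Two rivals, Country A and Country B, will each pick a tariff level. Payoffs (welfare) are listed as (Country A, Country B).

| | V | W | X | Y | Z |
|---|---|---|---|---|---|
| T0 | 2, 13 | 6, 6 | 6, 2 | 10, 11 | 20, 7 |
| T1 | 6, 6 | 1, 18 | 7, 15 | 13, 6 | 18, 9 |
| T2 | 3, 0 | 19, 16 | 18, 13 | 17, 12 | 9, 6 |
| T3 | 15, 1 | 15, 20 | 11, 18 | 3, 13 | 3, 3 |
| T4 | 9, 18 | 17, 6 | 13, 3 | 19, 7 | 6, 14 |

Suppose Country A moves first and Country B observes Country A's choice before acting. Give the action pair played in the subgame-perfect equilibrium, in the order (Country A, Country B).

Solve by backward induction (Country A leads).
- T0: Country B compares 13, 6, 2, 11, 7 and picks V; Country A would get 2.
- T1: Country B compares 6, 18, 15, 6, 9 and picks W; Country A would get 1.
- T2: Country B compares 0, 16, 13, 12, 6 and picks W; Country A would get 19.
- T3: Country B compares 1, 20, 18, 13, 3 and picks W; Country A would get 15.
- T4: Country B compares 18, 6, 3, 7, 14 and picks V; Country A would get 9.
Country A's induced payoffs are 2, 1, 19, 15, 9, so Country A commits to T2. Subgame-perfect outcome: (T2, W) with payoffs (19, 16).

(T2, W)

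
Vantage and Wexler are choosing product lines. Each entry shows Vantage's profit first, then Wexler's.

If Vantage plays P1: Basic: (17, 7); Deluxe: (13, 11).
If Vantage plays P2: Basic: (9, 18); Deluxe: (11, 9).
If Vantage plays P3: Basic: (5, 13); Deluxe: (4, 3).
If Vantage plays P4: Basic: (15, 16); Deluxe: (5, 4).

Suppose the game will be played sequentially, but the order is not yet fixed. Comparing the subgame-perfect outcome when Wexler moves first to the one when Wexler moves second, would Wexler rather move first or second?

If Vantage leads: Wexler's best replies are P1→Deluxe, P2→Basic, P3→Basic, P4→Basic; Vantage's induced payoffs 13, 9, 5, 15; outcome (P4, Basic), payoffs (15, 16).
If Wexler leads: Vantage's best replies are Basic→P1, Deluxe→P1; Wexler's induced payoffs 7, 11; outcome (P1, Deluxe), payoffs (13, 11).
Wexler gets 11 moving first and 16 moving second, so Wexler prefers to move second.

second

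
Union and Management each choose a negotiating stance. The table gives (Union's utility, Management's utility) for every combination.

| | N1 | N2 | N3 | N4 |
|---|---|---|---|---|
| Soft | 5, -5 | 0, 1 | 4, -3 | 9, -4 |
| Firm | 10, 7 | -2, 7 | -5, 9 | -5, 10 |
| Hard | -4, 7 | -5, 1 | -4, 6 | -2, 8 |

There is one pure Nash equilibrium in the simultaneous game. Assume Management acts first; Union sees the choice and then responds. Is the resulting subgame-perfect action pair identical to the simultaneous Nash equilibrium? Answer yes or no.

Solve by backward induction (Management leads).
- N1 → Union plays Firm (best of 5, 10, -4); Management gets 7.
- N2 → Union plays Soft (best of 0, -2, -5); Management gets 1.
- N3 → Union plays Soft (best of 4, -5, -4); Management gets -3.
- N4 → Union plays Soft (best of 9, -5, -2); Management gets -4.
Among 7, 1, -3, -4, the best is 7 at N1. Subgame-perfect outcome: (Firm, N1) with payoffs (10, 7).
For the simultaneous game, intersect best replies.
Union's best replies: N1→Firm; N2→Soft; N3→Soft; N4→Soft.
Management's best replies: Soft→N2; Firm→N4; Hard→N4.
The unique mutual best reply is (Soft, N2), giving (0, 1).
Sequential outcome (Firm, N1) differs from the Nash profile (Soft, N2).

no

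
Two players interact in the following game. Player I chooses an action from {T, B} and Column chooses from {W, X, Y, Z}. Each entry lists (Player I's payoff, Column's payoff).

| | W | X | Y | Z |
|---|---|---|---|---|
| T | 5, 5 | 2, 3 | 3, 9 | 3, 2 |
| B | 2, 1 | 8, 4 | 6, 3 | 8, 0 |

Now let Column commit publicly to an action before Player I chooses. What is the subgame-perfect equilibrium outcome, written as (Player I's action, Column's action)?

Work backward from Player I's decision.
- W: Player I compares 5, 2 and picks T; Column would get 5.
- X: Player I compares 2, 8 and picks B; Column would get 4.
- Y: Player I compares 3, 6 and picks B; Column would get 3.
- Z: Player I compares 3, 8 and picks B; Column would get 0.
Among 5, 4, 3, 0, the best is 5 at W. Subgame-perfect outcome: (T, W) with payoffs (5, 5).

(T, W)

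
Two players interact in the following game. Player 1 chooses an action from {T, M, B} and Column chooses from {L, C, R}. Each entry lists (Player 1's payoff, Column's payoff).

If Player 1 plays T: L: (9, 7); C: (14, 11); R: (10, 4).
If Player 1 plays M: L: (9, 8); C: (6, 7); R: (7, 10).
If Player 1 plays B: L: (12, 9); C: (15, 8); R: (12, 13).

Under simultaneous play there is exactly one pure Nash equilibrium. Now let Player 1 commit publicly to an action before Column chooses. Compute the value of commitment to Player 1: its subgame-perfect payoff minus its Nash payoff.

Solve by backward induction (Player 1 leads).
- T → Column plays C (best of 7, 11, 4); Player 1 gets 14.
- M → Column plays R (best of 8, 7, 10); Player 1 gets 7.
- B → Column plays R (best of 9, 8, 13); Player 1 gets 12.
Maximizing over 14, 7, 12, Player 1 chooses T. Subgame-perfect outcome: (T, C) with payoffs (14, 11).
Under simultaneous play:
Player 1's best replies: L→B; C→B; R→B.
Column's best replies: T→C; M→R; B→R.
Only (B, R) has each player best-responding; Nash payoffs (12, 13).
Player 1's commitment gain: 14 − 12 = 2.

2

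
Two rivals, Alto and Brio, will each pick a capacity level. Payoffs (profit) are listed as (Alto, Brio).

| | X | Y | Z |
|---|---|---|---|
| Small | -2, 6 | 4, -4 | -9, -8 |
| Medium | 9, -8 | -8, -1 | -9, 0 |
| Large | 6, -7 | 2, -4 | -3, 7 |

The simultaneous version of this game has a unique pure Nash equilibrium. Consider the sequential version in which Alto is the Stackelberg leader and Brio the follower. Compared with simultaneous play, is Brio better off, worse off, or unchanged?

Brio best-responds to each possible Alto move:
- Small: Brio compares 6, -4, -8 and picks X; Alto would get -2.
- Medium: Brio compares -8, -1, 0 and picks Z; Alto would get -9.
- Large: Brio compares -7, -4, 7 and picks Z; Alto would get -3.
Alto's induced payoffs are -2, -9, -3, so Alto commits to Small. Subgame-perfect outcome: (Small, X) with payoffs (-2, 6).
Now find the simultaneous Nash equilibrium.
Alto's best replies: X→Medium; Y→Small; Z→Large.
Brio's best replies: Small→X; Medium→Z; Large→Z.
The unique mutual best reply is (Large, Z), giving (-3, 7).
Brio earns 6 sequentially versus 7 at the Nash outcome: worse off.

worse off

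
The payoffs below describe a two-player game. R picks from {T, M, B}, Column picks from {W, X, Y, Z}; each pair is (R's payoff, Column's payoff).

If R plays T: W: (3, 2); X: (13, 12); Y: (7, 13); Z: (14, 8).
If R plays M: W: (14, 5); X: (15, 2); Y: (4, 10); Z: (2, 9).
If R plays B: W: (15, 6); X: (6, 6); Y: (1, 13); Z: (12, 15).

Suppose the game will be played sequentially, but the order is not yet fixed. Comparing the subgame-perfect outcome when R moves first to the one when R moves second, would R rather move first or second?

first

If R leads: Column's best replies are T→Y, M→Y, B→Z; R's induced payoffs 7, 4, 12; outcome (B, Z), payoffs (12, 15).
If Column leads: R's best replies are W→B, X→M, Y→T, Z→T; Column's induced payoffs 6, 2, 13, 8; outcome (T, Y), payoffs (7, 13).
R gets 12 moving first and 7 moving second, so R prefers to move first.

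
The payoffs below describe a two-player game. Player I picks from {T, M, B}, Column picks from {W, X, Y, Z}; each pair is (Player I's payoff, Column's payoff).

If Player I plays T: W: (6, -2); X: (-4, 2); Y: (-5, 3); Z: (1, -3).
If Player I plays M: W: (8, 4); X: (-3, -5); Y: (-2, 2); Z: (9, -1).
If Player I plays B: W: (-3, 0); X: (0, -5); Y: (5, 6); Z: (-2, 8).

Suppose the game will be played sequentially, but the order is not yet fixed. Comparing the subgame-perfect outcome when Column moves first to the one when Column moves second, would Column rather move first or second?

first

If Player I leads: Column's best replies are T→Y, M→W, B→Z; Player I's induced payoffs -5, 8, -2; outcome (M, W), payoffs (8, 4).
If Column leads: Player I's best replies are W→M, X→B, Y→B, Z→M; Column's induced payoffs 4, -5, 6, -1; outcome (B, Y), payoffs (5, 6).
Column gets 6 moving first and 4 moving second, so Column prefers to move first.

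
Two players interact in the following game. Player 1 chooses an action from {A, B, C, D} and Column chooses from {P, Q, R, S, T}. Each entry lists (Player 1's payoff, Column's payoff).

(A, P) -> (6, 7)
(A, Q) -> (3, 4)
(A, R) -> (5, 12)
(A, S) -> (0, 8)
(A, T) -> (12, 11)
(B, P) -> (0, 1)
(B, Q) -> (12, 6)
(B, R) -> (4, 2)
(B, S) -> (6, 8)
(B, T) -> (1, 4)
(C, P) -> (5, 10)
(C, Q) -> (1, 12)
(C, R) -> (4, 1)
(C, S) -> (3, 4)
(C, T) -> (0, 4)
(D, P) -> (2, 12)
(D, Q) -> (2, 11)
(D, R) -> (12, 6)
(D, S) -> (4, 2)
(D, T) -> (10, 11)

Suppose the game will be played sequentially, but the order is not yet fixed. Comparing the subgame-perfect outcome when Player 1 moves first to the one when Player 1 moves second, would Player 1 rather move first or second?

second

If Player 1 leads: Column's best replies are A→R, B→S, C→Q, D→P; Player 1's induced payoffs 5, 6, 1, 2; outcome (B, S), payoffs (6, 8).
If Column leads: Player 1's best replies are P→A, Q→B, R→D, S→B, T→A; Column's induced payoffs 7, 6, 6, 8, 11; outcome (A, T), payoffs (12, 11).
Player 1 gets 6 moving first and 12 moving second, so Player 1 prefers to move second.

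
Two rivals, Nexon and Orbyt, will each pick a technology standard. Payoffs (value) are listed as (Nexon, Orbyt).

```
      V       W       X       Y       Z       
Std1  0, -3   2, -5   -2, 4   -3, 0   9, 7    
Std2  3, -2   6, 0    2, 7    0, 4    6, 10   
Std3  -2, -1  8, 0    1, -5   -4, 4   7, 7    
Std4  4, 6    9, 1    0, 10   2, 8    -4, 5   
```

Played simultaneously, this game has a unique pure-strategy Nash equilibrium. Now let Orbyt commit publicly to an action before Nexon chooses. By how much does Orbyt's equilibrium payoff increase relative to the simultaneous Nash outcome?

Work backward from Nexon's decision.
- V: Nexon compares 0, 3, -2, 4 and picks Std4; Orbyt would get 6.
- W: Nexon compares 2, 6, 8, 9 and picks Std4; Orbyt would get 1.
- X: Nexon compares -2, 2, 1, 0 and picks Std2; Orbyt would get 7.
- Y: Nexon compares -3, 0, -4, 2 and picks Std4; Orbyt would get 8.
- Z: Nexon compares 9, 6, 7, -4 and picks Std1; Orbyt would get 7.
Orbyt's induced payoffs are 6, 1, 7, 8, 7, so Orbyt commits to Y. Subgame-perfect outcome: (Std4, Y) with payoffs (2, 8).
Now find the simultaneous Nash equilibrium.
Nexon's best replies: V→Std4; W→Std4; X→Std2; Y→Std4; Z→Std1.
Orbyt's best replies: Std1→Z; Std2→Z; Std3→Z; Std4→X.
Only (Std1, Z) has each player best-responding; Nash payoffs (9, 7).
Orbyt's commitment gain: 8 − 7 = 1.

1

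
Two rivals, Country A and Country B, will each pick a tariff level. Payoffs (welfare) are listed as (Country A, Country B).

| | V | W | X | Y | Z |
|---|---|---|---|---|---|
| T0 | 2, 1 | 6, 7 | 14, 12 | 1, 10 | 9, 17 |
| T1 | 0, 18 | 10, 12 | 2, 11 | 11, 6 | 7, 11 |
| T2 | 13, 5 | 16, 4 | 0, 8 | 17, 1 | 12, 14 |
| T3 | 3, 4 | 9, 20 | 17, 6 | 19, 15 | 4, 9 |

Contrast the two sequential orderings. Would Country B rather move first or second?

If Country A leads: Country B's best replies are T0→Z, T1→V, T2→Z, T3→W; Country A's induced payoffs 9, 0, 12, 9; outcome (T2, Z), payoffs (12, 14).
If Country B leads: Country A's best replies are V→T2, W→T2, X→T3, Y→T3, Z→T2; Country B's induced payoffs 5, 4, 6, 15, 14; outcome (T3, Y), payoffs (19, 15).
Country B gets 15 moving first and 14 moving second, so Country B prefers to move first.

first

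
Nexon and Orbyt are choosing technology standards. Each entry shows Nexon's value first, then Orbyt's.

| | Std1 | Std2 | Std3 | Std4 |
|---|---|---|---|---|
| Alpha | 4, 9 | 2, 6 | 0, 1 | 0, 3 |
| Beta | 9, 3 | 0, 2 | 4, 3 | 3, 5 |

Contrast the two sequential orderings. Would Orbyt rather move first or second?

If Nexon leads: Orbyt's best replies are Alpha→Std1, Beta→Std4; Nexon's induced payoffs 4, 3; outcome (Alpha, Std1), payoffs (4, 9).
If Orbyt leads: Nexon's best replies are Std1→Beta, Std2→Alpha, Std3→Beta, Std4→Beta; Orbyt's induced payoffs 3, 6, 3, 5; outcome (Alpha, Std2), payoffs (2, 6).
Orbyt gets 6 moving first and 9 moving second, so Orbyt prefers to move second.

second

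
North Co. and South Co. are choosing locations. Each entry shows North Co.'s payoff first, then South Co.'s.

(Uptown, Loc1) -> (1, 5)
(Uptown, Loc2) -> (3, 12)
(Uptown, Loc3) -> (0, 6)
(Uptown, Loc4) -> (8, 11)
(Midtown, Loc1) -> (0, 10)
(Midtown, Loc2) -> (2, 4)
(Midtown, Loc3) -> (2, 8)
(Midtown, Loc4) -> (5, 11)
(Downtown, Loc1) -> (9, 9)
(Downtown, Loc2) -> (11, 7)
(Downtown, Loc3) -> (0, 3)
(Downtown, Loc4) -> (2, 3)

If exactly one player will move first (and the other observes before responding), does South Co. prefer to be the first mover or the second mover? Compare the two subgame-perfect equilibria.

If North Co. leads: South Co.'s best replies are Uptown→Loc2, Midtown→Loc4, Downtown→Loc1; North Co.'s induced payoffs 3, 5, 9; outcome (Downtown, Loc1), payoffs (9, 9).
If South Co. leads: North Co.'s best replies are Loc1→Downtown, Loc2→Downtown, Loc3→Midtown, Loc4→Uptown; South Co.'s induced payoffs 9, 7, 8, 11; outcome (Uptown, Loc4), payoffs (8, 11).
South Co. gets 11 moving first and 9 moving second, so South Co. prefers to move first.

first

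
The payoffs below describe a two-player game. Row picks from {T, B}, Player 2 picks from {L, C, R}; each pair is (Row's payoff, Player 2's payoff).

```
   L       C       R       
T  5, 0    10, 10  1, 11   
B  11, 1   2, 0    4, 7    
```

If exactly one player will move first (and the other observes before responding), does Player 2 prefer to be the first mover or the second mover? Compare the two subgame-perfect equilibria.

first

If Row leads: Player 2's best replies are T→R, B→R; Row's induced payoffs 1, 4; outcome (B, R), payoffs (4, 7).
If Player 2 leads: Row's best replies are L→B, C→T, R→B; Player 2's induced payoffs 1, 10, 7; outcome (T, C), payoffs (10, 10).
Player 2 gets 10 moving first and 7 moving second, so Player 2 prefers to move first.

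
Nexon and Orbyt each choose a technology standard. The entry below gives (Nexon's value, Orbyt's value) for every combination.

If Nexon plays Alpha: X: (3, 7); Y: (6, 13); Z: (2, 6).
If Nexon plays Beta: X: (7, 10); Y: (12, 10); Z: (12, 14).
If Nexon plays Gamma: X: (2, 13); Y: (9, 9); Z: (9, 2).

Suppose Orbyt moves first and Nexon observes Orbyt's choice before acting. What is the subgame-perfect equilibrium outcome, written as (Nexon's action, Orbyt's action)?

Work backward from Nexon's decision.
- X: Nexon compares 3, 7, 2 and picks Beta; Orbyt would get 10.
- Y: Nexon compares 6, 12, 9 and picks Beta; Orbyt would get 10.
- Z: Nexon compares 2, 12, 9 and picks Beta; Orbyt would get 14.
Orbyt's induced payoffs are 10, 10, 14, so Orbyt commits to Z. Subgame-perfect outcome: (Beta, Z) with payoffs (12, 14).

(Beta, Z)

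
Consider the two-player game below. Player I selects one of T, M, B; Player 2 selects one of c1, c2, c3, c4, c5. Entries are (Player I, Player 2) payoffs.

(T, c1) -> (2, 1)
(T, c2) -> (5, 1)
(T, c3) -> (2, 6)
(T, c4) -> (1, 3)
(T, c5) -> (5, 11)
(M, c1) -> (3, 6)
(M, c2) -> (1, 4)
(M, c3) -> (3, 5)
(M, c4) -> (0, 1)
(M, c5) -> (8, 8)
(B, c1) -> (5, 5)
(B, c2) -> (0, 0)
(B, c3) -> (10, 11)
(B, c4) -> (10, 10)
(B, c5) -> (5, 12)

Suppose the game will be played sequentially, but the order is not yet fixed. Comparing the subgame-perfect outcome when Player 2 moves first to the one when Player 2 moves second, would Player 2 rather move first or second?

first

If Player I leads: Player 2's best replies are T→c5, M→c5, B→c5; Player I's induced payoffs 5, 8, 5; outcome (M, c5), payoffs (8, 8).
If Player 2 leads: Player I's best replies are c1→B, c2→T, c3→B, c4→B, c5→M; Player 2's induced payoffs 5, 1, 11, 10, 8; outcome (B, c3), payoffs (10, 11).
Player 2 gets 11 moving first and 8 moving second, so Player 2 prefers to move first.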